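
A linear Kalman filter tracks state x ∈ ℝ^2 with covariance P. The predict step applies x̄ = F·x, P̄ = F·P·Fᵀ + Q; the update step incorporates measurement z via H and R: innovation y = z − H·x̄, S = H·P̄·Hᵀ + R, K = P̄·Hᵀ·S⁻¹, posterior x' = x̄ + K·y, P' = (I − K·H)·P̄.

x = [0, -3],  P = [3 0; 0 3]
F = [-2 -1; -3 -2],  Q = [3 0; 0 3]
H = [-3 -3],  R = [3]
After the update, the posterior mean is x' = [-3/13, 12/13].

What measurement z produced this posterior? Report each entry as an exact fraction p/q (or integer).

x̄ = F·x = [3, 6]
P̄ = F·P·Fᵀ + Q = [18 24; 24 42]
S = H·P̄·Hᵀ + R = [975]
K = P̄·Hᵀ·S⁻¹ = [-42/325; -66/325]
x' − x̄ = [-42/13, -66/13] = K·y
y = (KᵀK)⁻¹·Kᵀ·(x' − x̄) = [25]
z = y + H·x̄ = [25] + [-27] = [-2]

z = [-2]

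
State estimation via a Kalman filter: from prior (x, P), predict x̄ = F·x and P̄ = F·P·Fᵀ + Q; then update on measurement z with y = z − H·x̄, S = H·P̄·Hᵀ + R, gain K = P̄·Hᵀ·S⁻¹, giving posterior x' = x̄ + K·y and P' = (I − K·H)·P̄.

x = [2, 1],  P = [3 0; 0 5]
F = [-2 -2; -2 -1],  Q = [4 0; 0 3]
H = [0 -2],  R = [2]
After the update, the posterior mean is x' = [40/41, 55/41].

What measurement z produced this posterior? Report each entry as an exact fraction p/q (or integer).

z = [-3]

x̄ = F·x = [-6, -5]
P̄ = F·P·Fᵀ + Q = [36 22; 22 20]
S = H·P̄·Hᵀ + R = [82]
K = P̄·Hᵀ·S⁻¹ = [-22/41; -20/41]
x' − x̄ = [286/41, 260/41] = K·y
y = (KᵀK)⁻¹·Kᵀ·(x' − x̄) = [-13]
z = y + H·x̄ = [-13] + [10] = [-3]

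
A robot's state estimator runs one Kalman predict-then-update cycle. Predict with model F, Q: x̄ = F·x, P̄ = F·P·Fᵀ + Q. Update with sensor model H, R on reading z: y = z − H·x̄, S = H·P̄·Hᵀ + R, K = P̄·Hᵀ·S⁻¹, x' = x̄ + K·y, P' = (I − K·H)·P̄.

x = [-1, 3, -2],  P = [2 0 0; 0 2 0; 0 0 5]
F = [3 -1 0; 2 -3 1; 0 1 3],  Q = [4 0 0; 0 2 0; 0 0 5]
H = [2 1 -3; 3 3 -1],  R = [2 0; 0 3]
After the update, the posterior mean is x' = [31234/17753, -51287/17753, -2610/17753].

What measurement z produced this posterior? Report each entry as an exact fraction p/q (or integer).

z = [1, -3]

x̄ = F·x = [-6, -13, -3]
P̄ = F·P·Fᵀ + Q = [24 18 -2; 18 33 9; -2 9 52]
S = H·P̄·Hᵀ + R = [641 493; 493 850]
K = P̄·Hᵀ·S⁻¹ = [-112/17753 46552/301801; -2076/17753 71598/301801; -6651/17753 54572/301801]
x' − x̄ = [137752/17753, 179502/17753, 50649/17753] = K·y
y = (KᵀK)⁻¹·Kᵀ·(x' − x̄) = [17, 51]
z = y + H·x̄ = [17, 51] + [-16, -54] = [1, -3]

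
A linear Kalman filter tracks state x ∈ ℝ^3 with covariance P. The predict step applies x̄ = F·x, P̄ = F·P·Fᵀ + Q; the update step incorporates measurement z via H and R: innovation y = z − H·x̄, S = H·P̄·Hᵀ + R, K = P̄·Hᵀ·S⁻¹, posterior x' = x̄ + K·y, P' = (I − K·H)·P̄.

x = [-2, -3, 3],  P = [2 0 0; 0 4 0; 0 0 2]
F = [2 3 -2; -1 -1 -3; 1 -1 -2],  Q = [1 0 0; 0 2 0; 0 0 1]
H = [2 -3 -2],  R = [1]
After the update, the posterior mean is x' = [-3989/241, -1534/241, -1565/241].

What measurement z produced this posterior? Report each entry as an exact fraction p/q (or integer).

z = [-1]

x̄ = F·x = [-19, -4, -5]
P̄ = F·P·Fᵀ + Q = [53 -4 0; -4 26 14; 0 14 15]
S = H·P̄·Hᵀ + R = [723]
K = P̄·Hᵀ·S⁻¹ = [118/723; -38/241; -24/241]
x' − x̄ = [590/241, -570/241, -360/241] = K·y
y = (KᵀK)⁻¹·Kᵀ·(x' − x̄) = [15]
z = y + H·x̄ = [15] + [-16] = [-1]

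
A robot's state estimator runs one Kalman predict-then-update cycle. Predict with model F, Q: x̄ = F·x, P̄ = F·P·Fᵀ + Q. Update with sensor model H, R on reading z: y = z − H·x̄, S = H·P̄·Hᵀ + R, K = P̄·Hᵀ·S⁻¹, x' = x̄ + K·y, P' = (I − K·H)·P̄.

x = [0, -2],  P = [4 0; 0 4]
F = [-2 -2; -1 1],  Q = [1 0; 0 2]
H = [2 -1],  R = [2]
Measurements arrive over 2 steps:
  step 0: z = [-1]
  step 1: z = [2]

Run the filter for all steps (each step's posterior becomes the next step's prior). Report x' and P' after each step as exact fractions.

step 0: x' = [-25/24, -89/72], P' = [11/4 55/12; 55/12 335/36]
step 1: x' = [2181/1813, 383/1036], P' = [1889/1813 302/259; 302/259 92/37]

step 0: x̄ = F·x = [4, -2]
step 0: P̄ = F·P·Fᵀ + Q = [33 0; 0 10]
step 0: y = z − H·x̄ = [-11]
step 0: S = H·P̄·Hᵀ + R = [144]
step 0: K = P̄·Hᵀ·S⁻¹ = [11/24; -5/72]
step 0: x' = x̄ + K·y = [-25/24, -89/72]
step 0: P' = (I − K·H)·P̄ = [11/4 55/12; 55/12 335/36]
step 1: x̄ = F·x = [41/9, -7/36]
step 1: P̄ = F·P·Fᵀ + Q = [773/9 -118/9; -118/9 44/9]
step 1: y = z − H·x̄ = [-263/36]
step 1: S = H·P̄·Hᵀ + R = [3626/9]
step 1: K = P̄·Hᵀ·S⁻¹ = [832/1813; -20/259]
step 1: x' = x̄ + K·y = [2181/1813, 383/1036]
step 1: P' = (I − K·H)·P̄ = [1889/1813 302/259; 302/259 92/37]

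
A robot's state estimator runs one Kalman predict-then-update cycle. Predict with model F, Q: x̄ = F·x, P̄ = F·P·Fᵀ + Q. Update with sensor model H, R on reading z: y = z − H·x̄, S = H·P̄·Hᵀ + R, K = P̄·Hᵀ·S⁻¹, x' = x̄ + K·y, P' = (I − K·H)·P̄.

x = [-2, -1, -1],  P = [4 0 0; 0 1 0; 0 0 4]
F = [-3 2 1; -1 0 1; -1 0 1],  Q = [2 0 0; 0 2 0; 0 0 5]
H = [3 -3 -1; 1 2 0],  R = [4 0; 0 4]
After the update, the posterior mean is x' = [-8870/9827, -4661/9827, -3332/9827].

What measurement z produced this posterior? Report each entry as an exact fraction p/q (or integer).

x̄ = F·x = [3, 1, 1]
P̄ = F·P·Fᵀ + Q = [46 16 16; 16 10 8; 16 8 13]
S = H·P̄·Hᵀ + R = [185 94; 94 154]
K = P̄·Hᵀ·S⁻¹ = [2032/9827 3737/9827; -922/9827 2860/9827; -657/9827 2443/9827]
x' − x̄ = [-38351/9827, -14488/9827, -13159/9827] = K·y
y = (KᵀK)⁻¹·Kᵀ·(x' − x̄) = [-6, -7]
z = y + H·x̄ = [-6, -7] + [5, 5] = [-1, -2]

z = [-1, -2]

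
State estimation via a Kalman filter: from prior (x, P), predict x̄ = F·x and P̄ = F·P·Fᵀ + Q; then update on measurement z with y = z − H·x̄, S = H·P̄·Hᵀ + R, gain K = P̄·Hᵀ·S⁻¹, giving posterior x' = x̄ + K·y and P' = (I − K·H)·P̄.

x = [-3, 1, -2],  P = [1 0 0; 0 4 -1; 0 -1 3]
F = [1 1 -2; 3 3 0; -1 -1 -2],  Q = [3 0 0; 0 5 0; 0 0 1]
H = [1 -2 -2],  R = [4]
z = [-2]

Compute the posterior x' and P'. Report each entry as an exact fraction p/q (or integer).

x' = [82/25, -89/25, 153/25]
P' = [344/25 37/25 151/25; 37/25 1279/100 -1083/100; 151/25 -1083/100 1391/100]

x̄ = F·x = [2, -6, 6]
P̄ = F·P·Fᵀ + Q = [24 21 7; 21 50 -9; 7 -9 14]
y = z − H·x̄ = [-4]
S = H·P̄·Hᵀ + R = [100]
K = P̄·Hᵀ·S⁻¹ = [-8/25; -61/100; -3/100]
x' = x̄ + K·y = [82/25, -89/25, 153/25]
P' = (I − K·H)·P̄ = [344/25 37/25 151/25; 37/25 1279/100 -1083/100; 151/25 -1083/100 1391/100]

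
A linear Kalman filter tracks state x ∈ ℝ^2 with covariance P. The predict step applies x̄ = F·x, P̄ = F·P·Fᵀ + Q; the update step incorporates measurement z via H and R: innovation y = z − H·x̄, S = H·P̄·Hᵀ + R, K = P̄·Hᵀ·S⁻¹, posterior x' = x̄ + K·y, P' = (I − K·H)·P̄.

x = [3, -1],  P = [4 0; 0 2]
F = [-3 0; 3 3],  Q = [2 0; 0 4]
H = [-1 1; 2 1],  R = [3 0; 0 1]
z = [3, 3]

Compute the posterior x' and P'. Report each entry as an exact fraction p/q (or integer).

x' = [-211/2847, 8324/2847]
P' = [3746/8541 -4648/8541; -4648/8541 11978/8541]

x̄ = F·x = [-9, 6]
P̄ = F·P·Fᵀ + Q = [38 -36; -36 58]
y = z − H·x̄ = [-12, 15]
S = H·P̄·Hᵀ + R = [171 -54; -54 67]
K = P̄·Hᵀ·S⁻¹ = [-2798/8541 316/949; 5542/8541 298/949]
x' = x̄ + K·y = [-211/2847, 8324/2847]
P' = (I − K·H)·P̄ = [3746/8541 -4648/8541; -4648/8541 11978/8541]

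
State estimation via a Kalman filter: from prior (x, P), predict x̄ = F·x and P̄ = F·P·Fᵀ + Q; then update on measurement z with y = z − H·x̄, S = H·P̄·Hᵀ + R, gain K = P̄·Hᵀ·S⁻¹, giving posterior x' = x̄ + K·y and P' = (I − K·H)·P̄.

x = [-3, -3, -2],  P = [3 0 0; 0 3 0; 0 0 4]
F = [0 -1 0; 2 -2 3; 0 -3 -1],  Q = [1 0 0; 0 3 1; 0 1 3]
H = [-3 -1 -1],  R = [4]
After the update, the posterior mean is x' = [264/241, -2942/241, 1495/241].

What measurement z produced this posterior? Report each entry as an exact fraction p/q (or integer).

x̄ = F·x = [3, -6, 11]
P̄ = F·P·Fᵀ + Q = [4 6 9; 6 63 7; 9 7 34]
S = H·P̄·Hᵀ + R = [241]
K = P̄·Hᵀ·S⁻¹ = [-27/241; -88/241; -68/241]
x' − x̄ = [-459/241, -1496/241, -1156/241] = K·y
y = (KᵀK)⁻¹·Kᵀ·(x' − x̄) = [17]
z = y + H·x̄ = [17] + [-14] = [3]

z = [3]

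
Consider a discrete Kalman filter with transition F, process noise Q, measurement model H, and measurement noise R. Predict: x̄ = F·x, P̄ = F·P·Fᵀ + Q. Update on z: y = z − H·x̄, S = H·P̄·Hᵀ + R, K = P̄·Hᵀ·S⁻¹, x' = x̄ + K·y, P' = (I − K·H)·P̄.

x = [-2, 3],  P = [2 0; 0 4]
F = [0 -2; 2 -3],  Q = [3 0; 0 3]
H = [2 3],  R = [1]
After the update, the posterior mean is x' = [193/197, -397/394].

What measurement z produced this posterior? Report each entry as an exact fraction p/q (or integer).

z = [-1]

x̄ = F·x = [-6, -13]
P̄ = F·P·Fᵀ + Q = [19 24; 24 47]
S = H·P̄·Hᵀ + R = [788]
K = P̄·Hᵀ·S⁻¹ = [55/394; 189/788]
x' − x̄ = [1375/197, 4725/394] = K·y
y = (KᵀK)⁻¹·Kᵀ·(x' − x̄) = [50]
z = y + H·x̄ = [50] + [-51] = [-1]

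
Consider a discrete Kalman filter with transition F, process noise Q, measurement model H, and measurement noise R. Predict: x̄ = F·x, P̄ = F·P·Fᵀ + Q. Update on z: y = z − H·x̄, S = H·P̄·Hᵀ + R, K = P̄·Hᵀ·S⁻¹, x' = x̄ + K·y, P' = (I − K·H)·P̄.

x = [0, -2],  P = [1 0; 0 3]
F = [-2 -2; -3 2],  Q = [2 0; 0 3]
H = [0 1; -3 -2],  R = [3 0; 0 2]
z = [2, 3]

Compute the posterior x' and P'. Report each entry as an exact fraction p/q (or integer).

x̄ = F·x = [4, -4]
P̄ = F·P·Fᵀ + Q = [18 -6; -6 24]
y = z − H·x̄ = [6, 7]
S = H·P̄·Hᵀ + R = [27 -30; -30 188]
K = P̄·Hᵀ·S⁻¹ = [-199/348 -73/232; 301/348 -5/232]
x' = x̄ + K·y = [-379/232, 241/232]
P' = (I − K·H)·P̄ = [157/116 -199/116; -199/116 301/116]

x' = [-379/232, 241/232]
P' = [157/116 -199/116; -199/116 301/116]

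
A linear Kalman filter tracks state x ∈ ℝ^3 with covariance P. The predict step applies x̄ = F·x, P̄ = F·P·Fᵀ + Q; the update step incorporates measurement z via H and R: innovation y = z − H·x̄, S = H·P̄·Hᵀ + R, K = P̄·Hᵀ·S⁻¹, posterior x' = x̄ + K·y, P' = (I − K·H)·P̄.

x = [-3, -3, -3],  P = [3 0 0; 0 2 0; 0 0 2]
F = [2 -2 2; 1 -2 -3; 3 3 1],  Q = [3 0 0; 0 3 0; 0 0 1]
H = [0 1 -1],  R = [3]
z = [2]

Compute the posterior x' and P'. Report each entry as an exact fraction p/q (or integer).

x̄ = F·x = [-6, 12, -21]
P̄ = F·P·Fᵀ + Q = [31 2 10; 2 32 -9; 10 -9 48]
y = z − H·x̄ = [-31]
S = H·P̄·Hᵀ + R = [101]
K = P̄·Hᵀ·S⁻¹ = [-8/101; 41/101; -57/101]
x' = x̄ + K·y = [-358/101, -59/101, -354/101]
P' = (I − K·H)·P̄ = [3067/101 530/101 554/101; 530/101 1551/101 1428/101; 554/101 1428/101 1599/101]

x' = [-358/101, -59/101, -354/101]
P' = [3067/101 530/101 554/101; 530/101 1551/101 1428/101; 554/101 1428/101 1599/101]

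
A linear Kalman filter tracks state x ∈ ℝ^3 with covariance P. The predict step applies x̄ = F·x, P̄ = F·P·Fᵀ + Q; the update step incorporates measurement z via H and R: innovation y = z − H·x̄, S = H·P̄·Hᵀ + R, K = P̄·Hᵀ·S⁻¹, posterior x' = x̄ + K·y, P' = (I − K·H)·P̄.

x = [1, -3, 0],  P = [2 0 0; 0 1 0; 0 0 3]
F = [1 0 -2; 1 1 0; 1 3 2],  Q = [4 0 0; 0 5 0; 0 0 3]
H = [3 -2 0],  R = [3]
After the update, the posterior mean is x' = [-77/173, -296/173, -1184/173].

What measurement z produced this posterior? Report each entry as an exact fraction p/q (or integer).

z = [2]

x̄ = F·x = [1, -2, -8]
P̄ = F·P·Fᵀ + Q = [18 2 -10; 2 8 5; -10 5 26]
S = H·P̄·Hᵀ + R = [173]
K = P̄·Hᵀ·S⁻¹ = [50/173; -10/173; -40/173]
x' − x̄ = [-250/173, 50/173, 200/173] = K·y
y = (KᵀK)⁻¹·Kᵀ·(x' − x̄) = [-5]
z = y + H·x̄ = [-5] + [7] = [2]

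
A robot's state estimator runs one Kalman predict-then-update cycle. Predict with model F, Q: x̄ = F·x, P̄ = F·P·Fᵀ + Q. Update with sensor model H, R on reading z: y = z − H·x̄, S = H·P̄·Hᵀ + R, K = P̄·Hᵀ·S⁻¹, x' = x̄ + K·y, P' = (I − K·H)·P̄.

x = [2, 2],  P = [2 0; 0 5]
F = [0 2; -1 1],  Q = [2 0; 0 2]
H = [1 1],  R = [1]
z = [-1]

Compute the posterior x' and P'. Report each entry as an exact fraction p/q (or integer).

x̄ = F·x = [4, 0]
P̄ = F·P·Fᵀ + Q = [22 10; 10 9]
y = z − H·x̄ = [-5]
S = H·P̄·Hᵀ + R = [52]
K = P̄·Hᵀ·S⁻¹ = [8/13; 19/52]
x' = x̄ + K·y = [12/13, -95/52]
P' = (I − K·H)·P̄ = [30/13 -22/13; -22/13 107/52]

x' = [12/13, -95/52]
P' = [30/13 -22/13; -22/13 107/52]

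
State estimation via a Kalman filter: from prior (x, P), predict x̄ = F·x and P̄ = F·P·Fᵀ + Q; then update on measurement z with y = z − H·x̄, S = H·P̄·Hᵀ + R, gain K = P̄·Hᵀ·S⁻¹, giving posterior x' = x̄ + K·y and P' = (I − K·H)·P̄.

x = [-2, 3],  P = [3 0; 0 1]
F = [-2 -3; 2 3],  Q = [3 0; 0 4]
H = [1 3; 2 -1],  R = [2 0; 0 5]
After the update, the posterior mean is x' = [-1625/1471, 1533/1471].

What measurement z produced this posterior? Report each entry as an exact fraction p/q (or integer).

x̄ = F·x = [-5, 5]
P̄ = F·P·Fᵀ + Q = [24 -21; -21 25]
S = H·P̄·Hᵀ + R = [125 -132; -132 210]
K = P̄·Hᵀ·S⁻¹ = [153/1471 1159/2942; 416/1471 -1247/8826]
x' − x̄ = [5730/1471, -5822/1471] = K·y
y = (KᵀK)⁻¹·Kᵀ·(x' − x̄) = [-8, 12]
z = y + H·x̄ = [-8, 12] + [10, -15] = [2, -3]

z = [2, -3]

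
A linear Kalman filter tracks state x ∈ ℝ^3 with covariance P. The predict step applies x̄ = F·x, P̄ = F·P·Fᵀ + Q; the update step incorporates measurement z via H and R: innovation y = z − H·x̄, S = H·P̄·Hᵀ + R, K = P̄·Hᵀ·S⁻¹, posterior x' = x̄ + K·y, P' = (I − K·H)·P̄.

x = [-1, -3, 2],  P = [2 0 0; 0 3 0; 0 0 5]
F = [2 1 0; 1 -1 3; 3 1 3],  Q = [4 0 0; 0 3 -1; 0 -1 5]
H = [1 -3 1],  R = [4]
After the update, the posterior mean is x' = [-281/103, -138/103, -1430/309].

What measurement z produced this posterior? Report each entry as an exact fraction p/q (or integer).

x̄ = F·x = [-5, 8, 0]
P̄ = F·P·Fᵀ + Q = [15 1 15; 1 53 47; 15 47 71]
S = H·P̄·Hᵀ + R = [309]
K = P̄·Hᵀ·S⁻¹ = [9/103; -37/103; -55/309]
x' − x̄ = [234/103, -962/103, -1430/309] = K·y
y = (KᵀK)⁻¹·Kᵀ·(x' − x̄) = [26]
z = y + H·x̄ = [26] + [-29] = [-3]

z = [-3]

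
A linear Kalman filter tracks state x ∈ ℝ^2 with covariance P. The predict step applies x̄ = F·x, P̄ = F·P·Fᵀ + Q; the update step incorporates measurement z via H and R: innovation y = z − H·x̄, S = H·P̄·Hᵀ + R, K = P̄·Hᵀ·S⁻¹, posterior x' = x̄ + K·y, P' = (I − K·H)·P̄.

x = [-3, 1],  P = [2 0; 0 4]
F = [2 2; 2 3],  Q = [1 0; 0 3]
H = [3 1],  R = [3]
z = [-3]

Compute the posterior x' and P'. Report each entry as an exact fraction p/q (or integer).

x' = [-584/467, 315/467]
P' = [226/467 -357/467; -357/467 1500/467]

x̄ = F·x = [-4, -3]
P̄ = F·P·Fᵀ + Q = [25 32; 32 47]
y = z − H·x̄ = [12]
S = H·P̄·Hᵀ + R = [467]
K = P̄·Hᵀ·S⁻¹ = [107/467; 143/467]
x' = x̄ + K·y = [-584/467, 315/467]
P' = (I − K·H)·P̄ = [226/467 -357/467; -357/467 1500/467]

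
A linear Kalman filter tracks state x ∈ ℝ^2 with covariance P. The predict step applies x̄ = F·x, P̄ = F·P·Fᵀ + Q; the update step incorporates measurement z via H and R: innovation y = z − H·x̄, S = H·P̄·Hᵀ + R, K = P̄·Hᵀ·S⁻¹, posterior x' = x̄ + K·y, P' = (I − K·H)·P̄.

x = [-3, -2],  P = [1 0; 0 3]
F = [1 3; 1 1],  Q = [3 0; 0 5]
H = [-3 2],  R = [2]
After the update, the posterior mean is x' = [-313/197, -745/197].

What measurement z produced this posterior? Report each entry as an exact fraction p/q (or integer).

z = [-3]

x̄ = F·x = [-9, -5]
P̄ = F·P·Fᵀ + Q = [31 10; 10 9]
S = H·P̄·Hᵀ + R = [197]
K = P̄·Hᵀ·S⁻¹ = [-73/197; -12/197]
x' − x̄ = [1460/197, 240/197] = K·y
y = (KᵀK)⁻¹·Kᵀ·(x' − x̄) = [-20]
z = y + H·x̄ = [-20] + [17] = [-3]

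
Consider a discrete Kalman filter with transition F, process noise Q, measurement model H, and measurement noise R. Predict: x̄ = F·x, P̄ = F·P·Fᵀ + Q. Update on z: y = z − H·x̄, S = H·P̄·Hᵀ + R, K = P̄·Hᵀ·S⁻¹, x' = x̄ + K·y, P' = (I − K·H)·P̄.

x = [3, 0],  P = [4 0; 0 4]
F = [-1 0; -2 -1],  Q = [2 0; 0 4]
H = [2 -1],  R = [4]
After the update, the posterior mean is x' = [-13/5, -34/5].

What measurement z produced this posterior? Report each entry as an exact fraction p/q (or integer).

x̄ = F·x = [-3, -6]
P̄ = F·P·Fᵀ + Q = [6 8; 8 24]
S = H·P̄·Hᵀ + R = [20]
K = P̄·Hᵀ·S⁻¹ = [1/5; -2/5]
x' − x̄ = [2/5, -4/5] = K·y
y = (KᵀK)⁻¹·Kᵀ·(x' − x̄) = [2]
z = y + H·x̄ = [2] + [0] = [2]

z = [2]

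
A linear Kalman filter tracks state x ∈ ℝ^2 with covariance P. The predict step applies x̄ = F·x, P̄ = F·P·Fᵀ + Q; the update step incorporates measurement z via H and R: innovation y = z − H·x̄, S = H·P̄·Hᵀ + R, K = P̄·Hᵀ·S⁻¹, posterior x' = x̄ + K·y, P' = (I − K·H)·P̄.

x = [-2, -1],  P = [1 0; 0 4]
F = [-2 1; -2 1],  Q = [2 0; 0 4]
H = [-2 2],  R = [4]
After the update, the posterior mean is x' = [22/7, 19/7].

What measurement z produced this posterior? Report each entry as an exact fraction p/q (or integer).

x̄ = F·x = [3, 3]
P̄ = F·P·Fᵀ + Q = [10 8; 8 12]
S = H·P̄·Hᵀ + R = [28]
K = P̄·Hᵀ·S⁻¹ = [-1/7; 2/7]
x' − x̄ = [1/7, -2/7] = K·y
y = (KᵀK)⁻¹·Kᵀ·(x' − x̄) = [-1]
z = y + H·x̄ = [-1] + [0] = [-1]

z = [-1]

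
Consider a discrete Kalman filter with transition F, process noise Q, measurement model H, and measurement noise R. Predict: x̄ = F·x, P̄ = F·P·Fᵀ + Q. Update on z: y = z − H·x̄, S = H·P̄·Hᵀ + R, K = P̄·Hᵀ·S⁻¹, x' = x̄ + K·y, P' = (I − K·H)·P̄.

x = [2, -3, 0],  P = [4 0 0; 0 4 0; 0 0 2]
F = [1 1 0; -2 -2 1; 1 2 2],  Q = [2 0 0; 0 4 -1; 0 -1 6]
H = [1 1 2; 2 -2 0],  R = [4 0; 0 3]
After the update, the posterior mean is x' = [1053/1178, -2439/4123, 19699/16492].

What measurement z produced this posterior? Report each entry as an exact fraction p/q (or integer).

z = [3, 3]

x̄ = F·x = [-1, 2, -4]
P̄ = F·P·Fᵀ + Q = [10 -16 12; -16 38 -21; 12 -21 34]
S = H·P̄·Hᵀ + R = [120 76; 76 323]
K = P̄·Hᵀ·S⁻¹ = [7/124 87/589; 23/434 -1430/4123; 739/1736 859/8246]
x' − x̄ = [2231/1178, -10685/4123, 85667/16492] = K·y
y = (KᵀK)⁻¹·Kᵀ·(x' − x̄) = [10, 9]
z = y + H·x̄ = [10, 9] + [-7, -6] = [3, 3]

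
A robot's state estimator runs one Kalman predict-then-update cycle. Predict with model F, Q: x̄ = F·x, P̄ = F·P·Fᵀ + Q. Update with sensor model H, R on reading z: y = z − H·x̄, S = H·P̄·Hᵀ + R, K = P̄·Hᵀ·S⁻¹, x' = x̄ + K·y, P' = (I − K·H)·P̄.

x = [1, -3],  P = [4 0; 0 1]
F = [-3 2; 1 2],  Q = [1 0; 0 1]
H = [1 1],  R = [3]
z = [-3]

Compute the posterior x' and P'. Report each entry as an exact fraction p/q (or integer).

x̄ = F·x = [-9, -5]
P̄ = F·P·Fᵀ + Q = [41 -8; -8 9]
y = z − H·x̄ = [11]
S = H·P̄·Hᵀ + R = [37]
K = P̄·Hᵀ·S⁻¹ = [33/37; 1/37]
x' = x̄ + K·y = [30/37, -174/37]
P' = (I − K·H)·P̄ = [428/37 -329/37; -329/37 332/37]

x' = [30/37, -174/37]
P' = [428/37 -329/37; -329/37 332/37]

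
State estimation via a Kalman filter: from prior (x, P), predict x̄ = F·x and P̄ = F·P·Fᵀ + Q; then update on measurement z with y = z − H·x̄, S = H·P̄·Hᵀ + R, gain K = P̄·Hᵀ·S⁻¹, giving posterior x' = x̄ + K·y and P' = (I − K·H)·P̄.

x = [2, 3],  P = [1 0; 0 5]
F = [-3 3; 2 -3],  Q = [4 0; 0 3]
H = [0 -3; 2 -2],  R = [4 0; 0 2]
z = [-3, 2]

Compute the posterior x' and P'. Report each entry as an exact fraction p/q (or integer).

x̄ = F·x = [3, -5]
P̄ = F·P·Fᵀ + Q = [58 -51; -51 52]
y = z − H·x̄ = [-18, -14]
S = H·P̄·Hᵀ + R = [472 618; 618 850]
K = P̄·Hᵀ·S⁻¹ = [-2337/9638 4171/9638; -1323/4819 -206/4819]
x' = x̄ + K·y = [6293/4819, 2603/4819]
P' = (I − K·H)·P̄ = [7287/9638 1558/4819; 1558/4819 1764/4819]

x' = [6293/4819, 2603/4819]
P' = [7287/9638 1558/4819; 1558/4819 1764/4819]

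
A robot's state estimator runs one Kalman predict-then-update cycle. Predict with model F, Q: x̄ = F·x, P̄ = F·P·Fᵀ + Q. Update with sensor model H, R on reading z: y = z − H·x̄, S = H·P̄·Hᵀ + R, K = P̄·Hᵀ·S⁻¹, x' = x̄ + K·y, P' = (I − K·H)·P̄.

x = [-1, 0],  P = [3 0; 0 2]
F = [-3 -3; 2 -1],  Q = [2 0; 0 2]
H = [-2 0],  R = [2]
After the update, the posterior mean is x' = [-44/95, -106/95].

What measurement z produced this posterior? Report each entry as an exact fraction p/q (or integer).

z = [1]

x̄ = F·x = [3, -2]
P̄ = F·P·Fᵀ + Q = [47 -12; -12 16]
S = H·P̄·Hᵀ + R = [190]
K = P̄·Hᵀ·S⁻¹ = [-47/95; 12/95]
x' − x̄ = [-329/95, 84/95] = K·y
y = (KᵀK)⁻¹·Kᵀ·(x' − x̄) = [7]
z = y + H·x̄ = [7] + [-6] = [1]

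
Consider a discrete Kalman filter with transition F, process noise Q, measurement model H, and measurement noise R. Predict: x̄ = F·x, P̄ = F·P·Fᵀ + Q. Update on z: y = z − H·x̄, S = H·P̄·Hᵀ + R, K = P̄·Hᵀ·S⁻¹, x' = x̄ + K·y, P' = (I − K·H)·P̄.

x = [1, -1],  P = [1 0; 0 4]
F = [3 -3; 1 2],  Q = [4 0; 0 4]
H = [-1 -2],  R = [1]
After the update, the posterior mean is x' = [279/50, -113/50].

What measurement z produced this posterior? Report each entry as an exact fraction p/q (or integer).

z = [-1]

x̄ = F·x = [6, -1]
P̄ = F·P·Fᵀ + Q = [49 -21; -21 21]
S = H·P̄·Hᵀ + R = [50]
K = P̄·Hᵀ·S⁻¹ = [-7/50; -21/50]
x' − x̄ = [-21/50, -63/50] = K·y
y = (KᵀK)⁻¹·Kᵀ·(x' − x̄) = [3]
z = y + H·x̄ = [3] + [-4] = [-1]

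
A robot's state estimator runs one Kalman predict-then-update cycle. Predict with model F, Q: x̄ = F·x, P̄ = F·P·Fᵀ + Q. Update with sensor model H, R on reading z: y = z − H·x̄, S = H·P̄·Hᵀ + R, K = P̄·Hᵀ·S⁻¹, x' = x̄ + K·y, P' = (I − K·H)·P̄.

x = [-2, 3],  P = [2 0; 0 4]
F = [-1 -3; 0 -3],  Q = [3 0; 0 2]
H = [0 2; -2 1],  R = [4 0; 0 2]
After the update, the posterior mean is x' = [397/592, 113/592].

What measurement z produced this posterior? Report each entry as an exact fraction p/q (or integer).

x̄ = F·x = [-7, -9]
P̄ = F·P·Fᵀ + Q = [41 36; 36 38]
S = H·P̄·Hᵀ + R = [156 -68; -68 60]
K = P̄·Hᵀ·S⁻¹ = [149/592 -285/592; 281/592 -17/592]
x' − x̄ = [4541/592, 5441/592] = K·y
y = (KᵀK)⁻¹·Kᵀ·(x' − x̄) = [19, -6]
z = y + H·x̄ = [19, -6] + [-18, 5] = [1, -1]

z = [1, -1]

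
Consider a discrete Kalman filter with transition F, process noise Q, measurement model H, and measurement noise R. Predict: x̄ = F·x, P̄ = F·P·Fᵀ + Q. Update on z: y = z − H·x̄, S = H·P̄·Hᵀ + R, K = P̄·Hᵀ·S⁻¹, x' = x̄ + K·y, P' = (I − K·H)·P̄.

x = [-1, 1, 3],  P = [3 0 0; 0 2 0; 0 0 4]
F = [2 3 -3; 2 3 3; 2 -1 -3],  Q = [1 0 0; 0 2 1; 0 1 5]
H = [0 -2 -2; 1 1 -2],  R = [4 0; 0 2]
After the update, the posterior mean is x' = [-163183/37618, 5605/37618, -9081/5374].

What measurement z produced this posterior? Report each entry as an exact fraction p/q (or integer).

x̄ = F·x = [-8, 10, -12]
P̄ = F·P·Fᵀ + Q = [67 -6 42; -6 68 -29; 42 -29 55]
S = H·P̄·Hᵀ + R = [264 -46; -46 293]
K = P̄·Hᵀ·S⁻¹ = [-11077/37618 -2346/18809; -8667/37618 7023/18809; -1407/5374 -1000/2687]
x' − x̄ = [137761/37618, -370575/37618, 55407/5374] = K·y
y = (KᵀK)⁻¹·Kᵀ·(x' − x̄) = [-1, -27]
z = y + H·x̄ = [-1, -27] + [4, 26] = [3, -1]

z = [3, -1]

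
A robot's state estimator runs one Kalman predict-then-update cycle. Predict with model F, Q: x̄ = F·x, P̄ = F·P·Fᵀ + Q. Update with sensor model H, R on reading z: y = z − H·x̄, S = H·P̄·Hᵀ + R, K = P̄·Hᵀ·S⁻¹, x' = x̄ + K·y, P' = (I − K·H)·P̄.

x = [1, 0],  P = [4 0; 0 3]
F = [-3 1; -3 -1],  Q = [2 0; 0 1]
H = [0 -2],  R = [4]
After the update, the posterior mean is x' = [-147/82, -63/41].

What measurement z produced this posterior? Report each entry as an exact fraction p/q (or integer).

x̄ = F·x = [-3, -3]
P̄ = F·P·Fᵀ + Q = [41 33; 33 40]
S = H·P̄·Hᵀ + R = [164]
K = P̄·Hᵀ·S⁻¹ = [-33/82; -20/41]
x' − x̄ = [99/82, 60/41] = K·y
y = (KᵀK)⁻¹·Kᵀ·(x' − x̄) = [-3]
z = y + H·x̄ = [-3] + [6] = [3]

z = [3]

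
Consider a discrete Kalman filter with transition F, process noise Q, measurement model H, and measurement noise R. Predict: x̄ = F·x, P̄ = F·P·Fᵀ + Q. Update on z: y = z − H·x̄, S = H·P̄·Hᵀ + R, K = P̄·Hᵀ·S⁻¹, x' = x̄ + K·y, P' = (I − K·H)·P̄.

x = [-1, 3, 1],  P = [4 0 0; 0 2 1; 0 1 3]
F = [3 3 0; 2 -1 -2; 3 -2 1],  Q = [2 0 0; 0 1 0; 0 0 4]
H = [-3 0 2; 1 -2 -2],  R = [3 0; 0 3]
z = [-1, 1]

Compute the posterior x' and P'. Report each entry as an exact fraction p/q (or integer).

x̄ = F·x = [6, -7, -8]
P̄ = F·P·Fᵀ + Q = [56 12 27; 12 35 25; 27 25 47]
y = z − H·x̄ = [33, -35]
S = H·P̄·Hᵀ + R = [371 -168; -168 431]
K = P̄·Hᵀ·S⁻¹ = [-52830/131677 -3902/18811; -1730/18811 -5388/18811; -1081/10129 -453/1447]
x' = x̄ + K·y = [2662/131677, -187/18811, -5720/10129]
P' = (I − K·H)·P̄ = [750384/131677 -90024/18811 80487/10129; -90024/18811 100701/18811 -10587/1447; 80487/10129 -10587/1447 119109/10129]

x' = [2662/131677, -187/18811, -5720/10129]
P' = [750384/131677 -90024/18811 80487/10129; -90024/18811 100701/18811 -10587/1447; 80487/10129 -10587/1447 119109/10129]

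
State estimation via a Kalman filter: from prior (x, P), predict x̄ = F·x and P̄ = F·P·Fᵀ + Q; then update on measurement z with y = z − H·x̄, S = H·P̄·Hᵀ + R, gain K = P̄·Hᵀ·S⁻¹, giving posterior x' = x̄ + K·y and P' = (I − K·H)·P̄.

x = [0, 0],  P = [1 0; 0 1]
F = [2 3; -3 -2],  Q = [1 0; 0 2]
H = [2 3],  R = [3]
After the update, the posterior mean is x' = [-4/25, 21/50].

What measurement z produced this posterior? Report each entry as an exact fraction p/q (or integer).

z = [1]

x̄ = F·x = [0, 0]
P̄ = F·P·Fᵀ + Q = [14 -12; -12 15]
S = H·P̄·Hᵀ + R = [50]
K = P̄·Hᵀ·S⁻¹ = [-4/25; 21/50]
x' − x̄ = [-4/25, 21/50] = K·y
y = (KᵀK)⁻¹·Kᵀ·(x' − x̄) = [1]
z = y + H·x̄ = [1] + [0] = [1]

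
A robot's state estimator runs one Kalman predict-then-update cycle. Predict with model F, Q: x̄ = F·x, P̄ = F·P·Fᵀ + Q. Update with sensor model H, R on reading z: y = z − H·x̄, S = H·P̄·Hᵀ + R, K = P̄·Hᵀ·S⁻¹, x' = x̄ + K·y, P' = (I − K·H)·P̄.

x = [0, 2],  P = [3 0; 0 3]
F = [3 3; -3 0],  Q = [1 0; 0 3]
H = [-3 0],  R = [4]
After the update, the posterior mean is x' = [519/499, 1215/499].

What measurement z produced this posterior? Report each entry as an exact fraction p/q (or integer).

x̄ = F·x = [6, 0]
P̄ = F·P·Fᵀ + Q = [55 -27; -27 30]
S = H·P̄·Hᵀ + R = [499]
K = P̄·Hᵀ·S⁻¹ = [-165/499; 81/499]
x' − x̄ = [-2475/499, 1215/499] = K·y
y = (KᵀK)⁻¹·Kᵀ·(x' − x̄) = [15]
z = y + H·x̄ = [15] + [-18] = [-3]

z = [-3]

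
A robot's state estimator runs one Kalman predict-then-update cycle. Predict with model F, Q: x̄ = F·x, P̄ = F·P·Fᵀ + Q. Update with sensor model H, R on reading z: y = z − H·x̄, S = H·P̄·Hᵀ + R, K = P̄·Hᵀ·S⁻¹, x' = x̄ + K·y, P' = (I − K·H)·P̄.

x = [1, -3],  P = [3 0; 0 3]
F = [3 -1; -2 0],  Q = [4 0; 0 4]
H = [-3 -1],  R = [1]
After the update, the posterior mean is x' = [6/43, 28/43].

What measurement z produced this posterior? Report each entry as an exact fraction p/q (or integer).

x̄ = F·x = [6, -2]
P̄ = F·P·Fᵀ + Q = [34 -18; -18 16]
S = H·P̄·Hᵀ + R = [215]
K = P̄·Hᵀ·S⁻¹ = [-84/215; 38/215]
x' − x̄ = [-252/43, 114/43] = K·y
y = (KᵀK)⁻¹·Kᵀ·(x' − x̄) = [15]
z = y + H·x̄ = [15] + [-16] = [-1]

z = [-1]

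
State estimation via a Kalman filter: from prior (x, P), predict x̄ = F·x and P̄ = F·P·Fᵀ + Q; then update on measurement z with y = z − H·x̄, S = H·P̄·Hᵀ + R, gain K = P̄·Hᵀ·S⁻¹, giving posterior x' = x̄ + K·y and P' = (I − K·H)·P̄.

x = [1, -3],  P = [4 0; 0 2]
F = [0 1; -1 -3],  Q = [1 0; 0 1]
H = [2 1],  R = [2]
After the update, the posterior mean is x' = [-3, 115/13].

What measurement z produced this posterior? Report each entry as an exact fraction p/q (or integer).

x̄ = F·x = [-3, 8]
P̄ = F·P·Fᵀ + Q = [3 -6; -6 23]
S = H·P̄·Hᵀ + R = [13]
K = P̄·Hᵀ·S⁻¹ = [0; 11/13]
x' − x̄ = [0, 11/13] = K·y
y = (KᵀK)⁻¹·Kᵀ·(x' − x̄) = [1]
z = y + H·x̄ = [1] + [2] = [3]

z = [3]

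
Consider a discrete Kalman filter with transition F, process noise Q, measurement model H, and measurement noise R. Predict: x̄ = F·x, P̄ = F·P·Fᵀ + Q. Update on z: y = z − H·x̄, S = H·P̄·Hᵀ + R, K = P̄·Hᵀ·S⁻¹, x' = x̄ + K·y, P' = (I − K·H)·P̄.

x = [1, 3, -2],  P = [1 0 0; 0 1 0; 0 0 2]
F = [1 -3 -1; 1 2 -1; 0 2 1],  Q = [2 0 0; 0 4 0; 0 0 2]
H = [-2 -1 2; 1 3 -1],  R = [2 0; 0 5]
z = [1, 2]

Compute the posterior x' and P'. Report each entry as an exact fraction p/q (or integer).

x̄ = F·x = [-6, 9, 4]
P̄ = F·P·Fᵀ + Q = [14 -3 -8; -3 11 2; -8 2 8]
y = z − H·x̄ = [-10, -15]
S = H·P̄·Hᵀ + R = [145 -74; -74 112]
K = P̄·Hᵀ·S⁻¹ = [-605/1794 -383/3588; 490/2691 1993/5382; 655/2691 385/5382]
x' = x̄ + K·y = [-3683/3588, 8743/5382, 2653/5382]
P' = (I − K·H)·P̄ = [1867/1196 -625/1794 1883/1794; -625/1794 2189/2691 647/2691; 1883/1794 647/2691 3803/2691]

x' = [-3683/3588, 8743/5382, 2653/5382]
P' = [1867/1196 -625/1794 1883/1794; -625/1794 2189/2691 647/2691; 1883/1794 647/2691 3803/2691]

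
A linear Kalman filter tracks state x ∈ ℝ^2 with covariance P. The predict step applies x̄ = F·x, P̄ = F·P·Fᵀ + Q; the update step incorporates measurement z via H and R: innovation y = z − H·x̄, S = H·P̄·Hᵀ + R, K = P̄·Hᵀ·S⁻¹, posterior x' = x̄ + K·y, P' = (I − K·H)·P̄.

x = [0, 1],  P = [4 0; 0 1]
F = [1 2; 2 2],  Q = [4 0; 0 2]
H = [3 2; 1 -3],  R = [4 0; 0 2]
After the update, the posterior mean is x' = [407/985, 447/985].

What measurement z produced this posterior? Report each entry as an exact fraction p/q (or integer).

z = [2, -1]

x̄ = F·x = [2, 2]
P̄ = F·P·Fᵀ + Q = [12 12; 12 22]
S = H·P̄·Hᵀ + R = [344 -180; -180 140]
K = P̄·Hᵀ·S⁻¹ = [51/197 159/985; 37/394 -261/985]
x' − x̄ = [-1563/985, -1523/985] = K·y
y = (KᵀK)⁻¹·Kᵀ·(x' − x̄) = [-8, 3]
z = y + H·x̄ = [-8, 3] + [10, -4] = [2, -1]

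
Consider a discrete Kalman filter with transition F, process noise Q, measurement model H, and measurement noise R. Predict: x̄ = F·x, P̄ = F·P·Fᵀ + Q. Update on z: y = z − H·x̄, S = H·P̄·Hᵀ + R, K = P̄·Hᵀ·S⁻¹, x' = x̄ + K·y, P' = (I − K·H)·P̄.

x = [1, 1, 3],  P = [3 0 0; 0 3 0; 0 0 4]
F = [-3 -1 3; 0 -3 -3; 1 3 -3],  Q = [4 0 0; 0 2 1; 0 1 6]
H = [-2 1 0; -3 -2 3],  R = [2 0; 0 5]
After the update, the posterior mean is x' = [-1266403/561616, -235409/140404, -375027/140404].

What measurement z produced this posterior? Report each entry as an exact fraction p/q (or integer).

z = [3, 2]

x̄ = F·x = [5, -12, -5]
P̄ = F·P·Fᵀ + Q = [70 -27 -54; -27 65 10; -54 10 72]
S = H·P̄·Hᵀ + R = [455 617; 617 2071]
K = P̄·Hᵀ·S⁻¹ = [-149651/561616 -41651/561616; 64543/140404 -20517/140404; 5873/140404 22521/140404]
x' − x̄ = [-4074483/561616, 1449439/140404, 326993/140404] = K·y
y = (KᵀK)⁻¹·Kᵀ·(x' − x̄) = [25, 8]
z = y + H·x̄ = [25, 8] + [-22, -6] = [3, 2]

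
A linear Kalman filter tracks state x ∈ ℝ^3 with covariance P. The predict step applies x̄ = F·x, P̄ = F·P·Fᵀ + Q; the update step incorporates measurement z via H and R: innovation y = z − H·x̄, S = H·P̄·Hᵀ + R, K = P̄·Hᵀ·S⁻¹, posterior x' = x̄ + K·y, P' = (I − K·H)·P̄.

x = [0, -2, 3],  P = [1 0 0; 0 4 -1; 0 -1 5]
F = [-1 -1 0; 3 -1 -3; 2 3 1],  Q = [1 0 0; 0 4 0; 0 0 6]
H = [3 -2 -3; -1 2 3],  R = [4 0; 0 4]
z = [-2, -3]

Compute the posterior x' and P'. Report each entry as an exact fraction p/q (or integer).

x̄ = F·x = [2, -7, -3]
P̄ = F·P·Fᵀ + Q = [6 -2 -13; -2 56 -11; -13 -11 45]
y = z − H·x̄ = [-31, 22]
S = H·P̄·Hᵀ + R = [813 -687; -687 593]
K = P̄·Hᵀ·S⁻¹ = [251/1014 69/338; 2621/5070 1243/1690; -1787/5070 -331/1690]
x' = x̄ + K·y = [-1199/1014, -34703/5070, 18341/5070]
P' = (I − K·H)·P̄ = [458/507 1270/507 -556/507; 1270/507 102328/2535 -63616/2535; -556/507 -63616/2535 40822/2535]

x' = [-1199/1014, -34703/5070, 18341/5070]
P' = [458/507 1270/507 -556/507; 1270/507 102328/2535 -63616/2535; -556/507 -63616/2535 40822/2535]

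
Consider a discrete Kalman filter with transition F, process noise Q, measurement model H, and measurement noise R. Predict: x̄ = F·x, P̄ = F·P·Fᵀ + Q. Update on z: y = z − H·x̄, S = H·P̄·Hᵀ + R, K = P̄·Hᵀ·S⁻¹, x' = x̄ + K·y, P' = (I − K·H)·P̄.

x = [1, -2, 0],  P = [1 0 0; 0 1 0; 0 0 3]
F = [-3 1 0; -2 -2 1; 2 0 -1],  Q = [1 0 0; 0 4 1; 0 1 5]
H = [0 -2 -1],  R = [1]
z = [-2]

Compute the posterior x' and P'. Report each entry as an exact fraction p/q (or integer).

x̄ = F·x = [-5, 2, 2]
P̄ = F·P·Fᵀ + Q = [11 4 -6; 4 15 -6; -6 -6 12]
y = z − H·x̄ = [4]
S = H·P̄·Hᵀ + R = [49]
K = P̄·Hᵀ·S⁻¹ = [-2/49; -24/49; 0]
x' = x̄ + K·y = [-253/49, 2/49, 2]
P' = (I − K·H)·P̄ = [535/49 148/49 -6; 148/49 159/49 -6; -6 -6 12]

x' = [-253/49, 2/49, 2]
P' = [535/49 148/49 -6; 148/49 159/49 -6; -6 -6 12]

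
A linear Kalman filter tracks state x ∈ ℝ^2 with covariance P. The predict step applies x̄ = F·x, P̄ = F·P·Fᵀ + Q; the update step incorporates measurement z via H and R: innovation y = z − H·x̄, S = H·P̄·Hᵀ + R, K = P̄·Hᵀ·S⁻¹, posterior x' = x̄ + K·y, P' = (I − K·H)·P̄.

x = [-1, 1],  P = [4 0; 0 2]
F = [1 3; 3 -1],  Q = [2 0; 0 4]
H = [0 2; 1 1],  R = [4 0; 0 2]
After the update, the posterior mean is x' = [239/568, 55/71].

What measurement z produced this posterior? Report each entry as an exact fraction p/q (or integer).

x̄ = F·x = [2, -4]
P̄ = F·P·Fᵀ + Q = [24 6; 6 42]
S = H·P̄·Hᵀ + R = [172 96; 96 80]
K = P̄·Hᵀ·S⁻¹ = [-30/71 501/568; 33/71 3/71]
x' − x̄ = [-897/568, 339/71] = K·y
y = (KᵀK)⁻¹·Kᵀ·(x' − x̄) = [10, 3]
z = y + H·x̄ = [10, 3] + [-8, -2] = [2, 1]

z = [2, 1]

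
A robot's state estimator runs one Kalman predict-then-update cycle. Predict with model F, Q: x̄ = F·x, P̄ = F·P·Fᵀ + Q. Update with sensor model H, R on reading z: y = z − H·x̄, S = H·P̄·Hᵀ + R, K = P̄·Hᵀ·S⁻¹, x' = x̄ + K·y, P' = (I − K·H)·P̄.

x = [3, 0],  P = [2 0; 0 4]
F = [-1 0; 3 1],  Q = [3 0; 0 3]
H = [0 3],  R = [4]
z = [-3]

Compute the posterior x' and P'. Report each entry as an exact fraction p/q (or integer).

x̄ = F·x = [-3, 9]
P̄ = F·P·Fᵀ + Q = [5 -6; -6 25]
y = z − H·x̄ = [-30]
S = H·P̄·Hᵀ + R = [229]
K = P̄·Hᵀ·S⁻¹ = [-18/229; 75/229]
x' = x̄ + K·y = [-147/229, -189/229]
P' = (I − K·H)·P̄ = [821/229 -24/229; -24/229 100/229]

x' = [-147/229, -189/229]
P' = [821/229 -24/229; -24/229 100/229]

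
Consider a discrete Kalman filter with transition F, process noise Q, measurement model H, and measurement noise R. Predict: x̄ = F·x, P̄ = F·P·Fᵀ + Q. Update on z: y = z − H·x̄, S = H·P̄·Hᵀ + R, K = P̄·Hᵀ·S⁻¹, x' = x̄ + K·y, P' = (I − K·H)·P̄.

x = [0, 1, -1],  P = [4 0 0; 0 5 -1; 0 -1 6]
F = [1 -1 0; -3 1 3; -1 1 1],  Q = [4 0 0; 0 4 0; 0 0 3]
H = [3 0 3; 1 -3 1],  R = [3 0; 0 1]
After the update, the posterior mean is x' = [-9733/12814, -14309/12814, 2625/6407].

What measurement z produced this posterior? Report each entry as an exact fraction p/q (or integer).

z = [-1, 3]

x̄ = F·x = [-1, -2, 0]
P̄ = F·P·Fᵀ + Q = [13 -14 -8; -14 93 31; -8 31 16]
S = H·P̄·Hᵀ + R = [120 -114; -114 749]
K = P̄·Hᵀ·S⁻¹ = [5531/25628 1225/12814; 2777/25628 -4271/12814; 1381/12814 -622/6407]
x' − x̄ = [3081/12814, 11319/12814, 2625/6407] = K·y
y = (KᵀK)⁻¹·Kᵀ·(x' − x̄) = [2, -2]
z = y + H·x̄ = [2, -2] + [-3, 5] = [-1, 3]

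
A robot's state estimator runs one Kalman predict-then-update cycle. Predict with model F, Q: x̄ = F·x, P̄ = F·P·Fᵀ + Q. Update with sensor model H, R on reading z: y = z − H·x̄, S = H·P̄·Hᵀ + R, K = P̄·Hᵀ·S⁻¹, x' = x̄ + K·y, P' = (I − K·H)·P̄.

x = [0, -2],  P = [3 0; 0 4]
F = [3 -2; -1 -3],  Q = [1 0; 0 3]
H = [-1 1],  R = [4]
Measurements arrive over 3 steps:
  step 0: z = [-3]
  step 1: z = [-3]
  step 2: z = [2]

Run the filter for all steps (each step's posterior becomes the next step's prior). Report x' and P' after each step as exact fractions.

step 0: x̄ = F·x = [4, 6]
step 0: P̄ = F·P·Fᵀ + Q = [44 15; 15 42]
step 0: y = z − H·x̄ = [-5]
step 0: S = H·P̄·Hᵀ + R = [60]
step 0: K = P̄·Hᵀ·S⁻¹ = [-29/60; 9/20]
step 0: x' = x̄ + K·y = [77/12, 15/4]
step 0: P' = (I − K·H)·P̄ = [1799/60 561/20; 561/20 597/20]
step 1: x̄ = F·x = [47/4, -53/3]
step 1: P̄ = F·P·Fᵀ + Q = [1073/20 -536/5; -536/5 7049/15]
step 1: y = z − H·x̄ = [317/12]
step 1: S = H·P̄·Hᵀ + R = [44519/60]
step 1: K = P̄·Hᵀ·S⁻¹ = [-9651/44519; 34628/44519]
step 1: x' = x̄ + K·y = [268151/44519, 128254/44519]
step 1: P' = (I − K·H)·P̄ = [836081/44519 797477/44519; 797477/44519 935989/44519]
step 2: x̄ = F·x = [547945/44519, -652913/44519]
step 2: P̄ = F·P·Fᵀ + Q = [1743480/44519 -2474648/44519; -2474648/44519 14178401/44519]
step 2: y = z − H·x̄ = [1289896/44519]
step 2: S = H·P̄·Hᵀ + R = [21049253/44519]
step 2: K = P̄·Hᵀ·S⁻¹ = [-4218128/21049253; 16653049/21049253]
step 2: x' = x̄ + K·y = [136860363/21049253, 173799285/21049253]
step 2: P' = (I − K·H)·P̄ = [424680424/21049253 407807912/21049253; 407807912/21049253 474420108/21049253]

step 0: x' = [77/12, 15/4], P' = [1799/60 561/20; 561/20 597/20]
step 1: x' = [268151/44519, 128254/44519], P' = [836081/44519 797477/44519; 797477/44519 935989/44519]
step 2: x' = [136860363/21049253, 173799285/21049253], P' = [424680424/21049253 407807912/21049253; 407807912/21049253 474420108/21049253]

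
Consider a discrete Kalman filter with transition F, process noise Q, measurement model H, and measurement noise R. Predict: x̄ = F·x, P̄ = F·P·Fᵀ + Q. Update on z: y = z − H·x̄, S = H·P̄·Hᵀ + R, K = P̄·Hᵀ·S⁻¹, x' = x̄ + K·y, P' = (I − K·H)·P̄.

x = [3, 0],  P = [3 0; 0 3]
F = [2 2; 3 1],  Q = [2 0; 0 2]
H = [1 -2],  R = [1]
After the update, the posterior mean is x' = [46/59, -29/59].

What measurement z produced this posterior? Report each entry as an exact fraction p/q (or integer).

z = [2]

x̄ = F·x = [6, 9]
P̄ = F·P·Fᵀ + Q = [26 24; 24 32]
S = H·P̄·Hᵀ + R = [59]
K = P̄·Hᵀ·S⁻¹ = [-22/59; -40/59]
x' − x̄ = [-308/59, -560/59] = K·y
y = (KᵀK)⁻¹·Kᵀ·(x' − x̄) = [14]
z = y + H·x̄ = [14] + [-12] = [2]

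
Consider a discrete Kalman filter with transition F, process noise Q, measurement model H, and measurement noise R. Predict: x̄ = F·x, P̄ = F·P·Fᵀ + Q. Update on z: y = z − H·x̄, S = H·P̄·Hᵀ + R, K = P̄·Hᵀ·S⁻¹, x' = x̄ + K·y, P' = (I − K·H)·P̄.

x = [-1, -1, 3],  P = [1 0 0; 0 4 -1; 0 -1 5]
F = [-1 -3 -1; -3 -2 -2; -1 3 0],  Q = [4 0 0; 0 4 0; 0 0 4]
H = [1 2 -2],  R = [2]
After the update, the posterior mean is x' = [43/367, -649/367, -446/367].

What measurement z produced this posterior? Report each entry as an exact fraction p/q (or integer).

z = [-1]

x̄ = F·x = [1, -1, -2]
P̄ = F·P·Fᵀ + Q = [40 29 -32; 29 41 -15; -32 -15 41]
S = H·P̄·Hᵀ + R = [734]
K = P̄·Hᵀ·S⁻¹ = [81/367; 141/734; -72/367]
x' − x̄ = [-324/367, -282/367, 288/367] = K·y
y = (KᵀK)⁻¹·Kᵀ·(x' − x̄) = [-4]
z = y + H·x̄ = [-4] + [3] = [-1]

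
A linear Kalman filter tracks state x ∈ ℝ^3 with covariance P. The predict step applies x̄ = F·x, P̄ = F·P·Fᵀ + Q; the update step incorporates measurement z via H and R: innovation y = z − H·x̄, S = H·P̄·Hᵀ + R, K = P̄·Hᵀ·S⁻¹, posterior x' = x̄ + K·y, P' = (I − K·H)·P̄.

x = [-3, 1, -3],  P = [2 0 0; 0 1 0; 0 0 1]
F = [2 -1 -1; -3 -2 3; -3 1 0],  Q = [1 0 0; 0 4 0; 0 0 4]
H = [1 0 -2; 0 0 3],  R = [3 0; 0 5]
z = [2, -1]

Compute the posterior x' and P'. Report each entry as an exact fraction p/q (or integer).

x' = [3801/2167, -19667/2167, -229/2167]
P' = [4113/2167 -4402/2167 645/2167; -4402/2167 47153/2167 -635/2167; 645/2167 -635/2167 765/2167]

x̄ = F·x = [-4, -2, 10]
P̄ = F·P·Fᵀ + Q = [11 -13 -13; -13 35 16; -13 16 23]
y = z − H·x̄ = [26, -31]
S = H·P̄·Hᵀ + R = [158 -177; -177 212]
K = P̄·Hᵀ·S⁻¹ = [941/2167 387/2167; -1044/2167 -381/2167; -295/2167 459/2167]
x' = x̄ + K·y = [3801/2167, -19667/2167, -229/2167]
P' = (I − K·H)·P̄ = [4113/2167 -4402/2167 645/2167; -4402/2167 47153/2167 -635/2167; 645/2167 -635/2167 765/2167]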